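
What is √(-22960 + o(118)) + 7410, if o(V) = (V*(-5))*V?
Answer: 7410 + 2*I*√23145 ≈ 7410.0 + 304.27*I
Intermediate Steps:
o(V) = -5*V² (o(V) = (-5*V)*V = -5*V²)
√(-22960 + o(118)) + 7410 = √(-22960 - 5*118²) + 7410 = √(-22960 - 5*13924) + 7410 = √(-22960 - 69620) + 7410 = √(-92580) + 7410 = 2*I*√23145 + 7410 = 7410 + 2*I*√23145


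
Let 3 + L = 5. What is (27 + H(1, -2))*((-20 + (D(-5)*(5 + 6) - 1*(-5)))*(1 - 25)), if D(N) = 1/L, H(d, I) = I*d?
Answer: 5700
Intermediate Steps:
L = 2 (L = -3 + 5 = 2)
D(N) = ½ (D(N) = 1/2 = ½)
(27 + H(1, -2))*((-20 + (D(-5)*(5 + 6) - 1*(-5)))*(1 - 25)) = (27 - 2*1)*((-20 + ((5 + 6)/2 - 1*(-5)))*(1 - 25)) = (27 - 2)*((-20 + ((½)*11 + 5))*(-24)) = 25*((-20 + (11/2 + 5))*(-24)) = 25*((-20 + 21/2)*(-24)) = 25*(-19/2*(-24)) = 25*228 = 5700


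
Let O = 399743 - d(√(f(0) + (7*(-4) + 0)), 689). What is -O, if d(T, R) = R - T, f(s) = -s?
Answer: -399054 - 2*I*√7 ≈ -3.9905e+5 - 5.2915*I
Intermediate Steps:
O = 399054 + 2*I*√7 (O = 399743 - (689 - √(-1*0 + (7*(-4) + 0))) = 399743 - (689 - √(0 + (-28 + 0))) = 399743 - (689 - √(0 - 28)) = 399743 - (689 - √(-28)) = 399743 - (689 - 2*I*√7) = 399743 + (-689 + 2*I*√7) = 399054 + 2*I*√7 ≈ 3.9905e+5 + 5.2915*I)
-O = -(399054 + 2*I*√7) = -399054 - 2*I*√7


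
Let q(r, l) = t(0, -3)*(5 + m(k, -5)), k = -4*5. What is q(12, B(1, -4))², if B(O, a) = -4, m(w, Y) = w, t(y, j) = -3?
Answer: 2025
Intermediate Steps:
k = -20
q(r, l) = 45 (q(r, l) = -3*(5 - 20) = -3*(-15) = 45)
q(12, B(1, -4))² = 45² = 2025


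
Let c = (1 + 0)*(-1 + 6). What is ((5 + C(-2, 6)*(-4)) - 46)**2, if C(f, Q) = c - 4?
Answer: 2025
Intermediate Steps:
c = 5 (c = 1*5 = 5)
C(f, Q) = 1 (C(f, Q) = 5 - 4 = 1)
((5 + C(-2, 6)*(-4)) - 46)**2 = ((5 + 1*(-4)) - 46)**2 = ((5 - 4) - 46)**2 = (1 - 46)**2 = (-45)**2 = 2025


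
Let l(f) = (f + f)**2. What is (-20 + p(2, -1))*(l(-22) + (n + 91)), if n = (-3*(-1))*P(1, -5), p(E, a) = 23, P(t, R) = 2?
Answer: 6099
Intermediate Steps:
n = 6 (n = -3*(-1)*2 = 3*2 = 6)
l(f) = 4*f**2 (l(f) = (2*f)**2 = 4*f**2)
(-20 + p(2, -1))*(l(-22) + (n + 91)) = (-20 + 23)*(4*(-22)**2 + (6 + 91)) = 3*(4*484 + 97) = 3*(1936 + 97) = 3*2033 = 6099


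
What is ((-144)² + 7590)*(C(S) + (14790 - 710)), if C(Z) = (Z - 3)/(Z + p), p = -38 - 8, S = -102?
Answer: 29514913035/74 ≈ 3.9885e+8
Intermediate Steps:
p = -46
C(Z) = (-3 + Z)/(-46 + Z) (C(Z) = (Z - 3)/(Z - 46) = (-3 + Z)/(-46 + Z))
((-144)² + 7590)*(C(S) + (14790 - 710)) = ((-144)² + 7590)*((-3 - 102)/(-46 - 102) + (14790 - 710)) = (20736 + 7590)*(-105/(-148) + 14080) = 28326*(-1/148*(-105) + 14080) = 28326*(105/148 + 14080) = 28326*(2083945/148) = 29514913035/74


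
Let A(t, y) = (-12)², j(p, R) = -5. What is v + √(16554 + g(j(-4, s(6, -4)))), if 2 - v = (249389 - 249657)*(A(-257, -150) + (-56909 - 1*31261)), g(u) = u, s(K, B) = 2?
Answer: -23590966 + √16549 ≈ -2.3591e+7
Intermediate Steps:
A(t, y) = 144
v = -23590966 (v = 2 - (249389 - 249657)*(144 + (-56909 - 1*31261)) = 2 - (-268)*(144 + (-56909 - 31261)) = 2 - (-268)*(144 - 88170) = 2 - (-268)*(-88026) = 2 - 1*23590968 = 2 - 23590968 = -23590966)
v + √(16554 + g(j(-4, s(6, -4)))) = -23590966 + √(16554 - 5) = -23590966 + √16549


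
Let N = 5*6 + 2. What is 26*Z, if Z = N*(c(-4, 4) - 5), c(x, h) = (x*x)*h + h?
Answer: 52416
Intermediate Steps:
c(x, h) = h + h*x² (c(x, h) = x²*h + h = h*x² + h = h + h*x²)
N = 32 (N = 30 + 2 = 32)
Z = 2016 (Z = 32*(4*(1 + (-4)²) - 5) = 32*(4*(1 + 16) - 5) = 32*(4*17 - 5) = 32*(68 - 5) = 32*63 = 2016)
26*Z = 26*2016 = 52416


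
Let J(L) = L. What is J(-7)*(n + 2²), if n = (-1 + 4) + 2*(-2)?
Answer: -21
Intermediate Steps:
n = -1 (n = 3 - 4 = -1)
J(-7)*(n + 2²) = -7*(-1 + 2²) = -7*(-1 + 4) = -7*3 = -21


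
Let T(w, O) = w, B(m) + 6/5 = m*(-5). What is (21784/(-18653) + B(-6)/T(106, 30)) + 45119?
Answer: 223020817611/4943045 ≈ 45118.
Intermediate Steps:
B(m) = -6/5 - 5*m (B(m) = -6/5 + m*(-5) = -6/5 - 5*m)
(21784/(-18653) + B(-6)/T(106, 30)) + 45119 = (21784/(-18653) + (-6/5 - 5*(-6))/106) + 45119 = (21784*(-1/18653) + (-6/5 + 30)*(1/106)) + 45119 = (-21784/18653 + (144/5)*(1/106)) + 45119 = (-21784/18653 + 72/265) + 45119 = -4429744/4943045 + 45119 = 223020817611/4943045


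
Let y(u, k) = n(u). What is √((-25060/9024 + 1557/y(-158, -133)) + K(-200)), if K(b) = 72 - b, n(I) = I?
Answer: √514908038883/44556 ≈ 16.105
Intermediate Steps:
y(u, k) = u
√((-25060/9024 + 1557/y(-158, -133)) + K(-200)) = √((-25060/9024 + 1557/(-158)) + (72 - 1*(-200))) = √((-25060*1/9024 + 1557*(-1/158)) + (72 + 200)) = √((-6265/2256 - 1557/158) + 272) = √(-2251231/178224 + 272) = √(46225697/178224) = √514908038883/44556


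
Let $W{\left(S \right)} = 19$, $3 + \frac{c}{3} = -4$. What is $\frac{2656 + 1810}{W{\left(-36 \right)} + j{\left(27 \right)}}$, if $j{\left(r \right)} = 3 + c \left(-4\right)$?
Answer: $\frac{2233}{53} \approx 42.132$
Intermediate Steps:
$c = -21$ ($c = -9 + 3 \left(-4\right) = -9 - 12 = -21$)
$j{\left(r \right)} = 87$ ($j{\left(r \right)} = 3 - -84 = 3 + 84 = 87$)
$\frac{2656 + 1810}{W{\left(-36 \right)} + j{\left(27 \right)}} = \frac{2656 + 1810}{19 + 87} = \frac{4466}{106} = 4466 \cdot \frac{1}{106} = \frac{2233}{53}$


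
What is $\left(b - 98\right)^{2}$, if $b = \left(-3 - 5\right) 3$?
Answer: $14884$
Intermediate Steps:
$b = -24$ ($b = \left(-8\right) 3 = -24$)
$\left(b - 98\right)^{2} = \left(-24 - 98\right)^{2} = \left(-122\right)^{2} = 14884$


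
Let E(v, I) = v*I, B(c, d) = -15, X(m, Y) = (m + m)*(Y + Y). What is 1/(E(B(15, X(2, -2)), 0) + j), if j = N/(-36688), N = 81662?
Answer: -18344/40831 ≈ -0.44927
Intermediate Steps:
X(m, Y) = 4*Y*m (X(m, Y) = (2*m)*(2*Y) = 4*Y*m)
E(v, I) = I*v
j = -40831/18344 (j = 81662/(-36688) = 81662*(-1/36688) = -40831/18344 ≈ -2.2258)
1/(E(B(15, X(2, -2)), 0) + j) = 1/(0*(-15) - 40831/18344) = 1/(0 - 40831/18344) = 1/(-40831/18344) = -18344/40831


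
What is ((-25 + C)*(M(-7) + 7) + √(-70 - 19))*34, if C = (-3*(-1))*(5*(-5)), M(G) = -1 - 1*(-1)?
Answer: -23800 + 34*I*√89 ≈ -23800.0 + 320.76*I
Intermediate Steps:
M(G) = 0 (M(G) = -1 + 1 = 0)
C = -75 (C = 3*(-25) = -75)
((-25 + C)*(M(-7) + 7) + √(-70 - 19))*34 = ((-25 - 75)*(0 + 7) + √(-70 - 19))*34 = (-100*7 + √(-89))*34 = (-700 + I*√89)*34 = -23800 + 34*I*√89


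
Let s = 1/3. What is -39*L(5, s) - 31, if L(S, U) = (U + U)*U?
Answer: -119/3 ≈ -39.667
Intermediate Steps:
s = ⅓ ≈ 0.33333
L(S, U) = 2*U² (L(S, U) = (2*U)*U = 2*U²)
-39*L(5, s) - 31 = -78*(⅓)² - 31 = -78/9 - 31 = -39*2/9 - 31 = -26/3 - 31 = -119/3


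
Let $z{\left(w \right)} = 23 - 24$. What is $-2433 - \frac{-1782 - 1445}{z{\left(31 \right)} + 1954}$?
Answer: $- \frac{678346}{279} \approx -2431.3$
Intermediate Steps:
$z{\left(w \right)} = -1$
$-2433 - \frac{-1782 - 1445}{z{\left(31 \right)} + 1954} = -2433 - \frac{-1782 - 1445}{-1 + 1954} = -2433 - - \frac{3227}{1953} = -2433 - \left(-3227\right) \frac{1}{1953} = -2433 - - \frac{461}{279} = -2433 + \frac{461}{279} = - \frac{678346}{279}$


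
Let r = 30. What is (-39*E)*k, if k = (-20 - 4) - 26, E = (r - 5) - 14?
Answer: 21450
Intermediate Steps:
E = 11 (E = (30 - 5) - 14 = 25 - 14 = 11)
k = -50 (k = -24 - 26 = -50)
(-39*E)*k = -39*11*(-50) = -429*(-50) = 21450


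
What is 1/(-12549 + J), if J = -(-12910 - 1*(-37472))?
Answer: -1/37111 ≈ -2.6946e-5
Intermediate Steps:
J = -24562 (J = -(-12910 + 37472) = -1*24562 = -24562)
1/(-12549 + J) = 1/(-12549 - 24562) = 1/(-37111) = -1/37111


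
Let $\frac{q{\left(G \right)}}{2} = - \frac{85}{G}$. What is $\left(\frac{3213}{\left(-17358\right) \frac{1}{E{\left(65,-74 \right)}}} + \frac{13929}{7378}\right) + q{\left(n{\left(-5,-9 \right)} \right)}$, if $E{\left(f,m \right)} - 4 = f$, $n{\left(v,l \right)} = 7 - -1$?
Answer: $- \frac{1371777173}{42689108} \approx -32.134$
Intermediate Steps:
$n{\left(v,l \right)} = 8$ ($n{\left(v,l \right)} = 7 + 1 = 8$)
$E{\left(f,m \right)} = 4 + f$
$q{\left(G \right)} = - \frac{170}{G}$ ($q{\left(G \right)} = 2 \left(- \frac{85}{G}\right) = - \frac{170}{G}$)
$\left(\frac{3213}{\left(-17358\right) \frac{1}{E{\left(65,-74 \right)}}} + \frac{13929}{7378}\right) + q{\left(n{\left(-5,-9 \right)} \right)} = \left(\frac{3213}{\left(-17358\right) \frac{1}{4 + 65}} + \frac{13929}{7378}\right) - \frac{170}{8} = \left(\frac{3213}{\left(-17358\right) \frac{1}{69}} + 13929 \cdot \frac{1}{7378}\right) - \frac{85}{4} = \left(\frac{3213}{\left(-17358\right) \frac{1}{69}} + \frac{13929}{7378}\right) - \frac{85}{4} = \left(\frac{3213}{- \frac{5786}{23}} + \frac{13929}{7378}\right) - \frac{85}{4} = \left(3213 \left(- \frac{23}{5786}\right) + \frac{13929}{7378}\right) - \frac{85}{4} = \left(- \frac{73899}{5786} + \frac{13929}{7378}\right) - \frac{85}{4} = - \frac{116158407}{10672277} - \frac{85}{4} = - \frac{1371777173}{42689108}$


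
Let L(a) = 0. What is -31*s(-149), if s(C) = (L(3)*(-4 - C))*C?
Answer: 0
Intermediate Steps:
s(C) = 0 (s(C) = (0*(-4 - C))*C = 0*C = 0)
-31*s(-149) = -31*0 = 0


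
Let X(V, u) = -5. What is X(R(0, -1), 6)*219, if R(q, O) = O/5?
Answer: -1095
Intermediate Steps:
R(q, O) = O/5 (R(q, O) = O*(⅕) = O/5)
X(R(0, -1), 6)*219 = -5*219 = -1095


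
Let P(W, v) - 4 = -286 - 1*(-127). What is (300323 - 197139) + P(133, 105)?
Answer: 103029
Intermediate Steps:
P(W, v) = -155 (P(W, v) = 4 + (-286 - 1*(-127)) = 4 + (-286 + 127) = 4 - 159 = -155)
(300323 - 197139) + P(133, 105) = (300323 - 197139) - 155 = 103184 - 155 = 103029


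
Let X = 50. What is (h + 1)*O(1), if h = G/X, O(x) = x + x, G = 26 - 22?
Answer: 54/25 ≈ 2.1600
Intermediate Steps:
G = 4
O(x) = 2*x
h = 2/25 (h = 4/50 = 4*(1/50) = 2/25 ≈ 0.080000)
(h + 1)*O(1) = (2/25 + 1)*(2*1) = (27/25)*2 = 54/25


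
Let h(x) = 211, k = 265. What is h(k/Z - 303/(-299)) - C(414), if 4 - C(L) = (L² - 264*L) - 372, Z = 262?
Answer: 61935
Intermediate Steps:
C(L) = 376 - L² + 264*L (C(L) = 4 - ((L² - 264*L) - 372) = 4 - (-372 + L² - 264*L) = 4 + (372 - L² + 264*L) = 376 - L² + 264*L)
h(k/Z - 303/(-299)) - C(414) = 211 - (376 - 1*414² + 264*414) = 211 - (376 - 1*171396 + 109296) = 211 - (376 - 171396 + 109296) = 211 - 1*(-61724) = 211 + 61724 = 61935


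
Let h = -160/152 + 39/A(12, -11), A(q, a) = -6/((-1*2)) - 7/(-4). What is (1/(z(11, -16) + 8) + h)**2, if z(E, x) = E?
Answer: 18769/361 ≈ 51.992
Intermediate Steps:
A(q, a) = 19/4 (A(q, a) = -6/(-2) - 7*(-1/4) = -6*(-1/2) + 7/4 = 3 + 7/4 = 19/4)
h = 136/19 (h = -160/152 + 39/(19/4) = -160*1/152 + 39*(4/19) = -20/19 + 156/19 = 136/19 ≈ 7.1579)
(1/(z(11, -16) + 8) + h)**2 = (1/(11 + 8) + 136/19)**2 = (1/19 + 136/19)**2 = (137/19)**2 = 18769/361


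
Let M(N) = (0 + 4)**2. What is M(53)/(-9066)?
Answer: -8/4533 ≈ -0.0017648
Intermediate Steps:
M(N) = 16 (M(N) = 4**2 = 16)
M(53)/(-9066) = 16/(-9066) = 16*(-1/9066) = -8/4533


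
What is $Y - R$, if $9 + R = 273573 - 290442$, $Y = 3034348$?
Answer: $3051226$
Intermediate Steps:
$R = -16878$ ($R = -9 + \left(273573 - 290442\right) = -9 - 16869 = -16878$)
$Y - R = 3034348 - -16878 = 3034348 + 16878 = 3051226$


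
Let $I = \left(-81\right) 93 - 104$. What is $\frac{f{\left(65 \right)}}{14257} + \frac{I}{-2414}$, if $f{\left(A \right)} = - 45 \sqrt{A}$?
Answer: $\frac{7637}{2414} - \frac{45 \sqrt{65}}{14257} \approx 3.1382$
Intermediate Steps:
$I = -7637$ ($I = -7533 - 104 = -7637$)
$\frac{f{\left(65 \right)}}{14257} + \frac{I}{-2414} = \frac{\left(-45\right) \sqrt{65}}{14257} - \frac{7637}{-2414} = - 45 \sqrt{65} \cdot \frac{1}{14257} - - \frac{7637}{2414} = - \frac{45 \sqrt{65}}{14257} + \frac{7637}{2414} = \frac{7637}{2414} - \frac{45 \sqrt{65}}{14257}$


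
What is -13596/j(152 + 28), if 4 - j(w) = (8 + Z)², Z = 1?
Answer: 1236/7 ≈ 176.57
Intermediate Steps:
j(w) = -77 (j(w) = 4 - (8 + 1)² = 4 - 1*9² = 4 - 1*81 = 4 - 81 = -77)
-13596/j(152 + 28) = -13596/(-77) = -13596*(-1/77) = 1236/7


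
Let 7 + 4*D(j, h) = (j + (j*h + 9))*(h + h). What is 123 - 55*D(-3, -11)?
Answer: 48067/4 ≈ 12017.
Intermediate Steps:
D(j, h) = -7/4 + h*(9 + j + h*j)/2 (D(j, h) = -7/4 + ((j + (j*h + 9))*(h + h))/4 = -7/4 + ((j + (h*j + 9))*(2*h))/4 = -7/4 + ((j + (9 + h*j))*(2*h))/4 = -7/4 + ((9 + j + h*j)*(2*h))/4 = -7/4 + (2*h*(9 + j + h*j))/4 = -7/4 + h*(9 + j + h*j)/2)
123 - 55*D(-3, -11) = 123 - 55*(-7/4 + (9/2)*(-11) + (1/2)*(-11)*(-3) + (1/2)*(-3)*(-11)**2) = 123 - 55*(-7/4 - 99/2 + 33/2 + (1/2)*(-3)*121) = 123 - 55*(-7/4 - 99/2 + 33/2 - 363/2) = 123 - 55*(-865/4) = 123 + 47575/4 = 48067/4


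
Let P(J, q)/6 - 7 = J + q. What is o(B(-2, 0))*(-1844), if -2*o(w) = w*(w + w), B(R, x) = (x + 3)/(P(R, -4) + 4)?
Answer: 4149/25 ≈ 165.96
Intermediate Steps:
P(J, q) = 42 + 6*J + 6*q (P(J, q) = 42 + 6*(J + q) = 42 + (6*J + 6*q) = 42 + 6*J + 6*q)
B(R, x) = (3 + x)/(22 + 6*R) (B(R, x) = (x + 3)/((42 + 6*R + 6*(-4)) + 4) = (3 + x)/((42 + 6*R - 24) + 4) = (3 + x)/((18 + 6*R) + 4) = (3 + x)/(22 + 6*R))
o(w) = -w² (o(w) = -w*(w + w)/2 = -w*2*w/2 = -w²)
o(B(-2, 0))*(-1844) = -((3 + 0)/(2*(11 + 3*(-2))))²*(-1844) = -((½)*3/(11 - 6))²*(-1844) = -((½)*3/5)²*(-1844) = -((½)*(⅕)*3)²*(-1844) = -(3/10)²*(-1844) = -1*9/100*(-1844) = -9/100*(-1844) = 4149/25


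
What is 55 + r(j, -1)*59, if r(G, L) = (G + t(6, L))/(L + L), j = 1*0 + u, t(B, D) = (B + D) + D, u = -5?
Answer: 169/2 ≈ 84.500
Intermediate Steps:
t(B, D) = B + 2*D
j = -5 (j = 1*0 - 5 = 0 - 5 = -5)
r(G, L) = (6 + G + 2*L)/(2*L) (r(G, L) = (G + (6 + 2*L))/(L + L) = (6 + G + 2*L)/((2*L)) = (6 + G + 2*L)*(1/(2*L)) = (6 + G + 2*L)/(2*L))
55 + r(j, -1)*59 = 55 + ((3 - 1 + (½)*(-5))/(-1))*59 = 55 - (3 - 1 - 5/2)*59 = 55 - 1*(-½)*59 = 55 + (½)*59 = 55 + 59/2 = 169/2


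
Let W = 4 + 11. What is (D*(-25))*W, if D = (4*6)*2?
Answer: -18000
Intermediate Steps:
D = 48 (D = 24*2 = 48)
W = 15
(D*(-25))*W = (48*(-25))*15 = -1200*15 = -18000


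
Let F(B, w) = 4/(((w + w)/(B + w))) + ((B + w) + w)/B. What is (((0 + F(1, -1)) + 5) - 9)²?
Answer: 25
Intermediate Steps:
F(B, w) = (B + 2*w)/B + 2*(B + w)/w (F(B, w) = 4/(((2*w)/(B + w))) + (B + 2*w)/B = 4/((2*w/(B + w))) + (B + 2*w)/B = 4*((B + w)/(2*w)) + (B + 2*w)/B = 2*(B + w)/w + (B + 2*w)/B = (B + 2*w)/B + 2*(B + w)/w)
(((0 + F(1, -1)) + 5) - 9)² = (((0 + (3 + 2*1/(-1) + 2*(-1)/1)) + 5) - 9)² = (((0 + (3 + 2*1*(-1) + 2*(-1)*1)) + 5) - 9)² = (((0 + (3 - 2 - 2)) + 5) - 9)² = (((0 - 1) + 5) - 9)² = ((-1 + 5) - 9)² = (4 - 9)² = (-5)² = 25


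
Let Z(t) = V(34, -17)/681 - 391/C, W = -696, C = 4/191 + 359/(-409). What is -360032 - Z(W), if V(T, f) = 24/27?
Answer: -1825728196409/5064597 ≈ -3.6049e+5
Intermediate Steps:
C = -66933/78119 (C = 4*(1/191) + 359*(-1/409) = 4/191 - 359/409 = -66933/78119 ≈ -0.85681)
V(T, f) = 8/9 (V(T, f) = 24*(1/27) = 8/9)
Z(t) = 2311209305/5064597 (Z(t) = (8/9)/681 - 391/(-66933/78119) = (8/9)*(1/681) - 391*(-78119/66933) = 8/6129 + 30544529/66933 = 2311209305/5064597)
-360032 - Z(W) = -360032 - 1*2311209305/5064597 = -360032 - 2311209305/5064597 = -1825728196409/5064597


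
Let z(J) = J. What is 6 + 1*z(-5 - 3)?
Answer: -2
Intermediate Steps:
6 + 1*z(-5 - 3) = 6 + 1*(-5 - 3) = 6 + 1*(-8) = 6 - 8 = -2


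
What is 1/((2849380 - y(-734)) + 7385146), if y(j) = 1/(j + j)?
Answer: 1468/15024284169 ≈ 9.7708e-8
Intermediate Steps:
y(j) = 1/(2*j)
1/((2849380 - y(-734)) + 7385146) = 1/((2849380 - 1/(2*(-734))) + 7385146) = 1/((2849380 - (-1)/(2*734)) + 7385146) = 1/((2849380 - 1*(-1/1468)) + 7385146) = 1/((2849380 + 1/1468) + 7385146) = 1/(4182889841/1468 + 7385146) = 1/(15024284169/1468) = 1468/15024284169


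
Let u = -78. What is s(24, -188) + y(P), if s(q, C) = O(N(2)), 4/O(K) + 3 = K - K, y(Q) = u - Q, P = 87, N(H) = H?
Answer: -499/3 ≈ -166.33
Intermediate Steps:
y(Q) = -78 - Q
O(K) = -4/3 (O(K) = 4/(-3 + (K - K)) = 4/(-3 + 0) = 4/(-3) = 4*(-⅓) = -4/3)
s(q, C) = -4/3
s(24, -188) + y(P) = -4/3 + (-78 - 1*87) = -4/3 + (-78 - 87) = -4/3 - 165 = -499/3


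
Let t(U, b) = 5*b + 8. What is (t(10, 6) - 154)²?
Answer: 13456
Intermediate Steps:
t(U, b) = 8 + 5*b
(t(10, 6) - 154)² = ((8 + 5*6) - 154)² = ((8 + 30) - 154)² = (38 - 154)² = (-116)² = 13456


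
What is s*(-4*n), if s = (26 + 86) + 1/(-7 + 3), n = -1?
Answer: 447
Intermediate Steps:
s = 447/4 (s = 112 + 1/(-4) = 112 - ¼ = 447/4 ≈ 111.75)
s*(-4*n) = 447*(-4*(-1))/4 = (447/4)*4 = 447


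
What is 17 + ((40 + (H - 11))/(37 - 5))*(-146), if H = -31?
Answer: 209/8 ≈ 26.125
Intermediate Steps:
17 + ((40 + (H - 11))/(37 - 5))*(-146) = 17 + ((40 + (-31 - 11))/(37 - 5))*(-146) = 17 + ((40 - 42)/32)*(-146) = 17 - 2*1/32*(-146) = 17 - 1/16*(-146) = 17 + 73/8 = 209/8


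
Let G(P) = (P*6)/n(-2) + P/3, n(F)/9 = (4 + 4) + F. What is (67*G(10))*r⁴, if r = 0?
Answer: 0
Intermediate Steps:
n(F) = 72 + 9*F (n(F) = 9*((4 + 4) + F) = 9*(8 + F) = 72 + 9*F)
G(P) = 4*P/9 (G(P) = (P*6)/(72 + 9*(-2)) + P/3 = (6*P)/(72 - 18) + P*(⅓) = (6*P)/54 + P/3 = (6*P)*(1/54) + P/3 = P/9 + P/3 = 4*P/9)
(67*G(10))*r⁴ = (67*((4/9)*10))*0⁴ = (67*(40/9))*0 = (2680/9)*0 = 0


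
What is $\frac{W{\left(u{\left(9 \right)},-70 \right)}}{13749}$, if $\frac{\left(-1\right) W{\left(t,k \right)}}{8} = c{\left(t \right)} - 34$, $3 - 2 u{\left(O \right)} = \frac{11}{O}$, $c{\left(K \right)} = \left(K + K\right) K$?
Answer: $\frac{21008}{1113669} \approx 0.018864$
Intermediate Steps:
$c{\left(K \right)} = 2 K^{2}$ ($c{\left(K \right)} = 2 K K = 2 K^{2}$)
$u{\left(O \right)} = \frac{3}{2} - \frac{11}{2 O}$ ($u{\left(O \right)} = \frac{3}{2} - \frac{11 \frac{1}{O}}{2} = \frac{3}{2} - \frac{11}{2 O}$)
$W{\left(t,k \right)} = 272 - 16 t^{2}$ ($W{\left(t,k \right)} = - 8 \left(2 t^{2} - 34\right) = - 8 \left(-34 + 2 t^{2}\right) = 272 - 16 t^{2}$)
$\frac{W{\left(u{\left(9 \right)},-70 \right)}}{13749} = \frac{272 - 16 \left(\frac{-11 + 3 \cdot 9}{2 \cdot 9}\right)^{2}}{13749} = \left(272 - 16 \left(\frac{1}{2} \cdot \frac{1}{9} \left(-11 + 27\right)\right)^{2}\right) \frac{1}{13749} = \left(272 - 16 \left(\frac{1}{2} \cdot \frac{1}{9} \cdot 16\right)^{2}\right) \frac{1}{13749} = \left(272 - 16 \left(\frac{8}{9}\right)^{2}\right) \frac{1}{13749} = \left(272 - \frac{1024}{81}\right) \frac{1}{13749} = \frac{21008}{81} \cdot \frac{1}{13749} = \frac{21008}{1113669}$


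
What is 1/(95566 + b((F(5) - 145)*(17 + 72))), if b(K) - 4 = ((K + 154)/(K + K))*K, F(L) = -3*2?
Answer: 2/177855 ≈ 1.1245e-5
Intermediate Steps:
F(L) = -6
b(K) = 81 + K/2 (b(K) = 4 + ((K + 154)/(K + K))*K = 4 + ((154 + K)/((2*K)))*K = 4 + ((154 + K)*(1/(2*K)))*K = 4 + ((154 + K)/(2*K))*K = 4 + (77 + K/2) = 81 + K/2)
1/(95566 + b((F(5) - 145)*(17 + 72))) = 1/(95566 + (81 + ((-6 - 145)*(17 + 72))/2)) = 1/(95566 + (81 + (-151*89)/2)) = 1/(95566 + (81 + (1/2)*(-13439))) = 1/(95566 + (81 - 13439/2)) = 1/(95566 - 13277/2) = 1/(177855/2) = 2/177855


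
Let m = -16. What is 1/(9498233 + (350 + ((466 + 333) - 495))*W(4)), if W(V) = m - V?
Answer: 1/9485153 ≈ 1.0543e-7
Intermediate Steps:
W(V) = -16 - V
1/(9498233 + (350 + ((466 + 333) - 495))*W(4)) = 1/(9498233 + (350 + ((466 + 333) - 495))*(-16 - 1*4)) = 1/(9498233 + (350 + (799 - 495))*(-16 - 4)) = 1/(9498233 + (350 + 304)*(-20)) = 1/(9498233 + 654*(-20)) = 1/(9498233 - 13080) = 1/9485153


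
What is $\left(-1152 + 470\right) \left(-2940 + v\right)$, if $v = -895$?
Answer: $2615470$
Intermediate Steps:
$\left(-1152 + 470\right) \left(-2940 + v\right) = \left(-1152 + 470\right) \left(-2940 - 895\right) = \left(-682\right) \left(-3835\right) = 2615470$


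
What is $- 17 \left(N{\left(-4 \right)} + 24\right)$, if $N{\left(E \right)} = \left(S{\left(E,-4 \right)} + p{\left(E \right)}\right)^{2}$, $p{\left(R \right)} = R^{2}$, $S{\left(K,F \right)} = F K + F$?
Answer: $-13736$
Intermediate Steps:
$S{\left(K,F \right)} = F + F K$
$N{\left(E \right)} = \left(-4 + E^{2} - 4 E\right)^{2}$ ($N{\left(E \right)} = \left(- 4 \left(1 + E\right) + E^{2}\right)^{2} = \left(\left(-4 - 4 E\right) + E^{2}\right)^{2} = \left(-4 + E^{2} - 4 E\right)^{2}$)
$- 17 \left(N{\left(-4 \right)} + 24\right) = - 17 \left(\left(-4 + \left(-4\right)^{2} - -16\right)^{2} + 24\right) = - 17 \left(\left(-4 + 16 + 16\right)^{2} + 24\right) = - 17 \left(28^{2} + 24\right) = - 17 \left(784 + 24\right) = \left(-17\right) 808 = -13736$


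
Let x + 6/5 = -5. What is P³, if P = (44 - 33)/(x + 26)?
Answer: 125/729 ≈ 0.17147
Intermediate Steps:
x = -31/5 (x = -6/5 - 5 = -31/5 ≈ -6.2000)
P = 5/9 (P = (44 - 33)/(-31/5 + 26) = 11/(99/5) = 11*(5/99) = 5/9 ≈ 0.55556)
P³ = (5/9)³ = 125/729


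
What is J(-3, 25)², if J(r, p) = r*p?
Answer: 5625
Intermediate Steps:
J(r, p) = p*r
J(-3, 25)² = (25*(-3))² = (-75)² = 5625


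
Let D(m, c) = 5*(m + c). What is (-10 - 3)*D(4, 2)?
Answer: -390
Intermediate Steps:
D(m, c) = 5*c + 5*m (D(m, c) = 5*(c + m) = 5*c + 5*m)
(-10 - 3)*D(4, 2) = (-10 - 3)*(5*2 + 5*4) = -13*(10 + 20) = -13*30 = -390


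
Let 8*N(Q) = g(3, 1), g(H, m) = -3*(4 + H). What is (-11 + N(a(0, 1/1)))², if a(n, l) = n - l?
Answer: 11881/64 ≈ 185.64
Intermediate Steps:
g(H, m) = -12 - 3*H
N(Q) = -21/8 (N(Q) = (-12 - 3*3)/8 = (-12 - 9)/8 = (⅛)*(-21) = -21/8)
(-11 + N(a(0, 1/1)))² = (-11 - 21/8)² = (-109/8)² = 11881/64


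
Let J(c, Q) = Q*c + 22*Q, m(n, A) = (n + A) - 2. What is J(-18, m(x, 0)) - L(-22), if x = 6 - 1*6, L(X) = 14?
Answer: -22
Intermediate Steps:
x = 0 (x = 6 - 6 = 0)
m(n, A) = -2 + A + n (m(n, A) = (A + n) - 2 = -2 + A + n)
J(c, Q) = 22*Q + Q*c
J(-18, m(x, 0)) - L(-22) = (-2 + 0 + 0)*(22 - 18) - 1*14 = -2*4 - 14 = -8 - 14 = -22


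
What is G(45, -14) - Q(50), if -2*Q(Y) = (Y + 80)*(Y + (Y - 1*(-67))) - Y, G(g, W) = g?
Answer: 10875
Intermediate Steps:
Q(Y) = Y/2 - (67 + 2*Y)*(80 + Y)/2 (Q(Y) = -((Y + 80)*(Y + (Y - 1*(-67))) - Y)/2 = -((80 + Y)*(Y + (Y + 67)) - Y)/2 = -((80 + Y)*(Y + (67 + Y)) - Y)/2 = -((80 + Y)*(67 + 2*Y) - Y)/2 = -((67 + 2*Y)*(80 + Y) - Y)/2 = -(-Y + (67 + 2*Y)*(80 + Y))/2 = Y/2 - (67 + 2*Y)*(80 + Y)/2)
G(45, -14) - Q(50) = 45 - (-2680 - 1*50² - 113*50) = 45 - (-2680 - 1*2500 - 5650) = 45 - (-2680 - 2500 - 5650) = 45 - 1*(-10830) = 45 + 10830 = 10875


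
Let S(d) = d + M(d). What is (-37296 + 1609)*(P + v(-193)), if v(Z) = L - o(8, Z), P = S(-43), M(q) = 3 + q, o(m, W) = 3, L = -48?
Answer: 4782058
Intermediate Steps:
S(d) = 3 + 2*d (S(d) = d + (3 + d) = 3 + 2*d)
P = -83 (P = 3 + 2*(-43) = 3 - 86 = -83)
v(Z) = -51 (v(Z) = -48 - 1*3 = -48 - 3 = -51)
(-37296 + 1609)*(P + v(-193)) = (-37296 + 1609)*(-83 - 51) = -35687*(-134) = 4782058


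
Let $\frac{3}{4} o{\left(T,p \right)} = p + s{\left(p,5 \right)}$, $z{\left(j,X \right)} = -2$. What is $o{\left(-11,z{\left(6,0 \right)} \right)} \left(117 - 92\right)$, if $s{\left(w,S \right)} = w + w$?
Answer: $-200$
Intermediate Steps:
$s{\left(w,S \right)} = 2 w$
$o{\left(T,p \right)} = 4 p$ ($o{\left(T,p \right)} = \frac{4 \left(p + 2 p\right)}{3} = \frac{4 \cdot 3 p}{3} = 4 p$)
$o{\left(-11,z{\left(6,0 \right)} \right)} \left(117 - 92\right) = 4 \left(-2\right) \left(117 - 92\right) = \left(-8\right) 25 = -200$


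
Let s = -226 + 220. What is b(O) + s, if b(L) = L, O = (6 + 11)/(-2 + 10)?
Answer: -31/8 ≈ -3.8750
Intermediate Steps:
s = -6
O = 17/8 ≈ 2.1250
b(O) + s = 17/8 - 6 = -31/8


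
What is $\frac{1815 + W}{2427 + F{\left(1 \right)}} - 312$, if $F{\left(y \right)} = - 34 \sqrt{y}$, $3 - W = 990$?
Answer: $- \frac{745788}{2393} \approx -311.65$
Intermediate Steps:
$W = -987$ ($W = 3 - 990 = -987$)
$\frac{1815 + W}{2427 + F{\left(1 \right)}} - 312 = \frac{1815 - 987}{2427 - 34 \sqrt{1}} - 312 = \frac{828}{2427 - 34} - 312 = \frac{828}{2393} - 312 = - \frac{745788}{2393}$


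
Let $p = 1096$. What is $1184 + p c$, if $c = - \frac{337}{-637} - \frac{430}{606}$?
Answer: $\frac{190336000}{193011} \approx 986.14$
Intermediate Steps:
$c = - \frac{34844}{193011}$ ($c = \left(-337\right) \left(- \frac{1}{637}\right) - \frac{215}{303} = \frac{337}{637} - \frac{215}{303} = - \frac{34844}{193011} \approx -0.18053$)
$1184 + p c = 1184 + 1096 \left(- \frac{34844}{193011}\right) = 1184 - \frac{38189024}{193011} = \frac{190336000}{193011}$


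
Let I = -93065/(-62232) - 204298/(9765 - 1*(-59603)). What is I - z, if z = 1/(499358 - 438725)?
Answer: -15810588859421/10906131924792 ≈ -1.4497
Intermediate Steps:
z = 1/60633 ≈ 1.6493e-5
I = -782267527/539613672 (I = -93065*(-1/62232) - 204298/(9765 + 59603) = 93065/62232 - 204298/69368 = 93065/62232 - 204298*1/69368 = 93065/62232 - 102149/34684 = -782267527/539613672 ≈ -1.4497)
I - z = -782267527/539613672 - 1*1/60633 = -782267527/539613672 - 1/60633 = -15810588859421/10906131924792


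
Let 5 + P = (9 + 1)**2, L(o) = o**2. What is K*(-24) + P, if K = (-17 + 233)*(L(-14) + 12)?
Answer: -1078177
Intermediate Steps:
P = 95 (P = -5 + (9 + 1)**2 = -5 + 10**2 = -5 + 100 = 95)
K = 44928 (K = (-17 + 233)*((-14)**2 + 12) = 216*(196 + 12) = 216*208 = 44928)
K*(-24) + P = 44928*(-24) + 95 = -1078272 + 95 = -1078177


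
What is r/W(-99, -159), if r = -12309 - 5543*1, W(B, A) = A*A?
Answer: -17852/25281 ≈ -0.70614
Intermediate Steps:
W(B, A) = A²
r = -17852 (r = -12309 - 5543 = -17852)
r/W(-99, -159) = -17852/((-159)²) = -17852/25281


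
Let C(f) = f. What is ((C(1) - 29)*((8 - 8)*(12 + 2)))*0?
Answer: 0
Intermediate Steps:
((C(1) - 29)*((8 - 8)*(12 + 2)))*0 = ((1 - 29)*((8 - 8)*(12 + 2)))*0 = -0*14*0 = -28*0*0 = 0*0 = 0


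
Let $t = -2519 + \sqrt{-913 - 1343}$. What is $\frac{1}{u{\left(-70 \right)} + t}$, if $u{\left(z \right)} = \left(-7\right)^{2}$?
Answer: $- \frac{1235}{3051578} - \frac{i \sqrt{141}}{1525789} \approx -0.00040471 - 7.7824 \cdot 10^{-6} i$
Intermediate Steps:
$u{\left(z \right)} = 49$
$t = -2519 + 4 i \sqrt{141}$ ($t = -2519 + \sqrt{-2256} = -2519 + 4 i \sqrt{141} \approx -2519.0 + 47.497 i$)
$\frac{1}{u{\left(-70 \right)} + t} = \frac{1}{49 - \left(2519 - 4 i \sqrt{141}\right)} = \frac{1}{-2470 + 4 i \sqrt{141}}$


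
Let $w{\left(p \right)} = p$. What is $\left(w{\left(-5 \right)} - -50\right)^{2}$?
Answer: $2025$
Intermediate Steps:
$\left(w{\left(-5 \right)} - -50\right)^{2} = \left(-5 - -50\right)^{2} = \left(-5 + 50\right)^{2} = 45^{2} = 2025$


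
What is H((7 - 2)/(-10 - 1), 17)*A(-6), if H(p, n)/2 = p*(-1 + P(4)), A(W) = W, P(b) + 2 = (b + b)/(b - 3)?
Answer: 300/11 ≈ 27.273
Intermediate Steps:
P(b) = -2 + 2*b/(-3 + b) (P(b) = -2 + (b + b)/(b - 3) = -2 + (2*b)/(-3 + b) = -2 + 2*b/(-3 + b))
H(p, n) = 10*p (H(p, n) = 2*(p*(-1 + 6/(-3 + 4))) = 2*(p*(-1 + 6/1)) = 2*(p*(-1 + 6*1)) = 2*(p*(-1 + 6)) = 2*(p*5) = 2*(5*p) = 10*p)
H((7 - 2)/(-10 - 1), 17)*A(-6) = (10*((7 - 2)/(-10 - 1)))*(-6) = (10*(5/(-11)))*(-6) = (10*(5*(-1/11)))*(-6) = (10*(-5/11))*(-6) = -50/11*(-6) = 300/11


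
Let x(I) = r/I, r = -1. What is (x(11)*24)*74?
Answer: -1776/11 ≈ -161.45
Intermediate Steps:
x(I) = -1/I
(x(11)*24)*74 = (-1/11*24)*74 = (-1*1/11*24)*74 = -1/11*24*74 = -24/11*74 = -1776/11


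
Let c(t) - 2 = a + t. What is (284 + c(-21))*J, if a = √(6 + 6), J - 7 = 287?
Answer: 77910 + 588*√3 ≈ 78929.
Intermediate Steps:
J = 294 (J = 7 + 287 = 294)
a = 2*√3 (a = √12 = 2*√3 ≈ 3.4641)
c(t) = 2 + t + 2*√3 (c(t) = 2 + (2*√3 + t) = 2 + (t + 2*√3) = 2 + t + 2*√3)
(284 + c(-21))*J = (284 + (2 - 21 + 2*√3))*294 = (284 + (-19 + 2*√3))*294 = (265 + 2*√3)*294 = 77910 + 588*√3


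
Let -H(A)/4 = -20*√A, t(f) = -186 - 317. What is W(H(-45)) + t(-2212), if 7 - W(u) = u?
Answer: -496 - 240*I*√5 ≈ -496.0 - 536.66*I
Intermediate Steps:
t(f) = -503
H(A) = 80*√A (H(A) = -(-80)*√A = 80*√A)
W(u) = 7 - u
W(H(-45)) + t(-2212) = (7 - 80*√(-45)) - 503 = (7 - 80*3*I*√5) - 503 = (7 - 240*I*√5) - 503 = -496 - 240*I*√5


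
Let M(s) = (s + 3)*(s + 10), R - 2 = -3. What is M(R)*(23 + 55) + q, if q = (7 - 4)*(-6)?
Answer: 1386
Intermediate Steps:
R = -1 (R = 2 - 3 = -1)
M(s) = (3 + s)*(10 + s)
q = -18 (q = 3*(-6) = -18)
M(R)*(23 + 55) + q = (30 + (-1)**2 + 13*(-1))*(23 + 55) - 18 = (30 + 1 - 13)*78 - 18 = 18*78 - 18 = 1404 - 18 = 1386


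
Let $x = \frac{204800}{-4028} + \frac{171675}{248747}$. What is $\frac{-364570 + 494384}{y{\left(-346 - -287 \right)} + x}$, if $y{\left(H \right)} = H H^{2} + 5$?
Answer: $- \frac{32516878959406}{51456332512321} \approx -0.63193$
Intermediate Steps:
$y{\left(H \right)} = 5 + H^{3}$ ($y{\left(H \right)} = H^{3} + 5 = 5 + H^{3}$)
$x = - \frac{12562969675}{250488229}$ ($x = 204800 \left(- \frac{1}{4028}\right) + 171675 \cdot \frac{1}{248747} = - \frac{51200}{1007} + \frac{171675}{248747} = - \frac{12562969675}{250488229} \approx -50.154$)
$\frac{-364570 + 494384}{y{\left(-346 - -287 \right)} + x} = \frac{-364570 + 494384}{\left(5 + \left(-346 - -287\right)^{3}\right) - \frac{12562969675}{250488229}} = \frac{129814}{\left(5 + \left(-346 + 287\right)^{3}\right) - \frac{12562969675}{250488229}} = \frac{129814}{\left(5 + \left(-59\right)^{3}\right) - \frac{12562969675}{250488229}} = \frac{129814}{\left(5 - 205379\right) - \frac{12562969675}{250488229}} = \frac{129814}{-205374 - \frac{12562969675}{250488229}} = \frac{129814}{- \frac{51456332512321}{250488229}} = 129814 \left(- \frac{250488229}{51456332512321}\right) = - \frac{32516878959406}{51456332512321}$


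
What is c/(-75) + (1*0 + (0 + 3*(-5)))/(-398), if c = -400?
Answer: 6413/1194 ≈ 5.3710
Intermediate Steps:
c/(-75) + (1*0 + (0 + 3*(-5)))/(-398) = -400/(-75) + (1*0 + (0 + 3*(-5)))/(-398) = -400*(-1/75) + (0 + (0 - 15))*(-1/398) = 16/3 + (0 - 15)*(-1/398) = 16/3 - 15*(-1/398) = 16/3 + 15/398 = 6413/1194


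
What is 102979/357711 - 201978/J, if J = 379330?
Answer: -2370480592/9692179545 ≈ -0.24458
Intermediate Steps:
102979/357711 - 201978/J = 102979/357711 - 201978/379330 = 102979*(1/357711) - 201978*1/379330 = 102979/357711 - 14427/27095 = -2370480592/9692179545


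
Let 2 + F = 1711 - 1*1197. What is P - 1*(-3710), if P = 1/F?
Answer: 1899521/512 ≈ 3710.0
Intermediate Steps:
F = 512 (F = -2 + (1711 - 1*1197) = -2 + (1711 - 1197) = -2 + 514 = 512)
P = 1/512 ≈ 0.0019531
P - 1*(-3710) = 1/512 - 1*(-3710) = 1/512 + 3710 = 1899521/512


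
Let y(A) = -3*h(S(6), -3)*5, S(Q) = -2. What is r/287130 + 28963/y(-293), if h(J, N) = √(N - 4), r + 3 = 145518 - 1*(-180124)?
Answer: 325639/287130 + 28963*I*√7/105 ≈ 1.1341 + 729.8*I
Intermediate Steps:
r = 325639 (r = -3 + (145518 - 1*(-180124)) = -3 + (145518 + 180124) = -3 + 325642 = 325639)
h(J, N) = √(-4 + N)
y(A) = -15*I*√7 (y(A) = -3*√(-4 - 3)*5 = -3*I*√7*5 = -15*I*√7)
r/287130 + 28963/y(-293) = 325639/287130 + 28963/((-15*I*√7)) = 325639*(1/287130) + 28963*(I*√7/105) = 325639/287130 + 28963*I*√7/105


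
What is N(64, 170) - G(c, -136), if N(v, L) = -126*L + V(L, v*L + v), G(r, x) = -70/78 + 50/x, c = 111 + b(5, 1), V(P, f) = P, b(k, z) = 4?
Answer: -56351645/2652 ≈ -21249.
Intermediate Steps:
c = 115 (c = 111 + 4 = 115)
G(r, x) = -35/39 + 50/x (G(r, x) = -70*1/78 + 50/x = -35/39 + 50/x)
N(v, L) = -125*L (N(v, L) = -126*L + L = -125*L)
N(64, 170) - G(c, -136) = -125*170 - (-35/39 + 50/(-136)) = -21250 - (-35/39 + 50*(-1/136)) = -21250 - (-35/39 - 25/68) = -21250 - 1*(-3355/2652) = -21250 + 3355/2652 = -56351645/2652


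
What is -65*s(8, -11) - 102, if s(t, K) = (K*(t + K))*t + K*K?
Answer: -25127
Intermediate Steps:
s(t, K) = K**2 + K*t*(K + t) (s(t, K) = (K*(K + t))*t + K**2 = K*t*(K + t) + K**2 = K**2 + K*t*(K + t))
-65*s(8, -11) - 102 = -(-715)*(-11 + 8**2 - 11*8) - 102 = -(-715)*(-11 + 64 - 88) - 102 = -(-715)*(-35) - 102 = -65*385 - 102 = -25025 - 102 = -25127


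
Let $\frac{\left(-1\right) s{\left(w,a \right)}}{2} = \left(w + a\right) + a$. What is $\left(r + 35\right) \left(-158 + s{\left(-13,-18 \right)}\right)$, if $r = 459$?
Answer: $-29640$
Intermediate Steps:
$s{\left(w,a \right)} = - 4 a - 2 w$ ($s{\left(w,a \right)} = - 2 \left(\left(w + a\right) + a\right) = - 2 \left(\left(a + w\right) + a\right) = - 2 \left(w + 2 a\right) = - 4 a - 2 w$)
$\left(r + 35\right) \left(-158 + s{\left(-13,-18 \right)}\right) = \left(459 + 35\right) \left(-158 - -98\right) = 494 \left(-158 + \left(72 + 26\right)\right) = 494 \left(-158 + 98\right) = 494 \left(-60\right) = -29640$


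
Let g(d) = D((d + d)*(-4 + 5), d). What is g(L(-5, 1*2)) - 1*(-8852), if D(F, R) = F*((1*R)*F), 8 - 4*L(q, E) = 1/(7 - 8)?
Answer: 142361/16 ≈ 8897.6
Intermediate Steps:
L(q, E) = 9/4 (L(q, E) = 2 - 1/(4*(7 - 8)) = 2 - 1/4/(-1) = 2 - 1/4*(-1) = 2 + 1/4 = 9/4)
D(F, R) = R*F**2 (D(F, R) = F*(R*F) = F*(F*R) = R*F**2)
g(d) = 4*d**3 (g(d) = d*((d + d)*(-4 + 5))**2 = d*((2*d)*1)**2 = d*(2*d)**2 = d*(4*d**2) = 4*d**3)
g(L(-5, 1*2)) - 1*(-8852) = 4*(9/4)**3 - 1*(-8852) = 4*(729/64) + 8852 = 729/16 + 8852 = 142361/16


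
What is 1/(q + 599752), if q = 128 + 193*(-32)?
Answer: 1/593704 ≈ 1.6843e-6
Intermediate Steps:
q = -6048 (q = 128 - 6176 = -6048)
1/(q + 599752) = 1/(-6048 + 599752) = 1/593704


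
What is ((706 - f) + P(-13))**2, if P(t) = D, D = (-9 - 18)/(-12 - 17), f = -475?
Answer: 1174844176/841 ≈ 1.3970e+6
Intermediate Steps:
D = 27/29 (D = -27/(-29) = -27*(-1/29) = 27/29 ≈ 0.93103)
P(t) = 27/29
((706 - f) + P(-13))**2 = ((706 - 1*(-475)) + 27/29)**2 = ((706 + 475) + 27/29)**2 = (1181 + 27/29)**2 = (34276/29)**2 = 1174844176/841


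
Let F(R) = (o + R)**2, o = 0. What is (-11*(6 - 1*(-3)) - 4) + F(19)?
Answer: 258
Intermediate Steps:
F(R) = R**2 (F(R) = (0 + R)**2 = R**2)
(-11*(6 - 1*(-3)) - 4) + F(19) = (-11*(6 - 1*(-3)) - 4) + 19**2 = (-11*(6 + 3) - 4) + 361 = (-11*9 - 4) + 361 = (-99 - 4) + 361 = -103 + 361 = 258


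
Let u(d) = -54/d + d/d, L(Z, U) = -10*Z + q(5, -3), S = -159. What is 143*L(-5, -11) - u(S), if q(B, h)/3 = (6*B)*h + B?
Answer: -1553766/53 ≈ -29316.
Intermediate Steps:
q(B, h) = 3*B + 18*B*h (q(B, h) = 3*((6*B)*h + B) = 3*(6*B*h + B) = 3*(B + 6*B*h) = 3*B + 18*B*h)
L(Z, U) = -255 - 10*Z (L(Z, U) = -10*Z + 3*5*(1 + 6*(-3)) = -10*Z + 3*5*(1 - 18) = -10*Z + 3*5*(-17) = -10*Z - 255 = -255 - 10*Z)
u(d) = 1 - 54/d (u(d) = -54/d + 1 = 1 - 54/d)
143*L(-5, -11) - u(S) = 143*(-255 - 10*(-5)) - (-54 - 159)/(-159) = 143*(-255 + 50) - (-1)*(-213)/159 = 143*(-205) - 1*71/53 = -29315 - 71/53 = -1553766/53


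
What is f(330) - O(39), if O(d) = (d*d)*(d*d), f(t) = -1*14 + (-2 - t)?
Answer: -2313787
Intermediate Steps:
f(t) = -16 - t (f(t) = -14 + (-2 - t) = -16 - t)
O(d) = d⁴ (O(d) = d²*d² = d⁴)
f(330) - O(39) = (-16 - 1*330) - 1*39⁴ = (-16 - 330) - 1*2313441 = -346 - 2313441 = -2313787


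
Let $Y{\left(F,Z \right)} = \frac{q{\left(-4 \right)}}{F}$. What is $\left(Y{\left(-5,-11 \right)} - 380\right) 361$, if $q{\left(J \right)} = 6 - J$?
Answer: $-137902$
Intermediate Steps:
$Y{\left(F,Z \right)} = \frac{10}{F}$ ($Y{\left(F,Z \right)} = \frac{6 - -4}{F} = \frac{6 + 4}{F} = \frac{10}{F}$)
$\left(Y{\left(-5,-11 \right)} - 380\right) 361 = \left(\frac{10}{-5} - 380\right) 361 = \left(10 \left(- \frac{1}{5}\right) - 380\right) 361 = \left(-2 - 380\right) 361 = \left(-382\right) 361 = -137902$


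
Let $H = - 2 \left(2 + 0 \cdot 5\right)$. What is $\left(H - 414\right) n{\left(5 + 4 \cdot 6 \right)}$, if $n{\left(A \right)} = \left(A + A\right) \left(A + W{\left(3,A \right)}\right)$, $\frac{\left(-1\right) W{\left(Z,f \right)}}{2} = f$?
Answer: $703076$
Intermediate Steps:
$W{\left(Z,f \right)} = - 2 f$
$n{\left(A \right)} = - 2 A^{2}$ ($n{\left(A \right)} = \left(A + A\right) \left(A - 2 A\right) = 2 A \left(- A\right) = - 2 A^{2}$)
$H = -4$ ($H = - 2 \left(2 + 0\right) = \left(-2\right) 2 = -4$)
$\left(H - 414\right) n{\left(5 + 4 \cdot 6 \right)} = \left(-4 - 414\right) \left(- 2 \left(5 + 4 \cdot 6\right)^{2}\right) = - 418 \left(- 2 \left(5 + 24\right)^{2}\right) = - 418 \left(- 2 \cdot 29^{2}\right) = - 418 \left(\left(-2\right) 841\right) = \left(-418\right) \left(-1682\right) = 703076$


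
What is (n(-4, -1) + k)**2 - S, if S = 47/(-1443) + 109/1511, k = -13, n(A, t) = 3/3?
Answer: 313887442/2180373 ≈ 143.96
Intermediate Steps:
n(A, t) = 1 (n(A, t) = 3*(1/3) = 1)
S = 86270/2180373 (S = 47*(-1/1443) + 109*(1/1511) = -47/1443 + 109/1511 = 86270/2180373 ≈ 0.039567)
(n(-4, -1) + k)**2 - S = (1 - 13)**2 - 1*86270/2180373 = (-12)**2 - 86270/2180373 = 144 - 86270/2180373 = 313887442/2180373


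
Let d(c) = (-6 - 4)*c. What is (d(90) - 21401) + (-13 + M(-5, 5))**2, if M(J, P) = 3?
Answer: -22201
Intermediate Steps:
d(c) = -10*c
(d(90) - 21401) + (-13 + M(-5, 5))**2 = (-10*90 - 21401) + (-13 + 3)**2 = (-900 - 21401) + (-10)**2 = -22301 + 100 = -22201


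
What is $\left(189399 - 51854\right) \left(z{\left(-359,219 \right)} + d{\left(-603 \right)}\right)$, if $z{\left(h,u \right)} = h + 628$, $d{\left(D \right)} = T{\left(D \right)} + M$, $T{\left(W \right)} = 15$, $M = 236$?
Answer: $71523400$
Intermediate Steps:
$d{\left(D \right)} = 251$ ($d{\left(D \right)} = 15 + 236 = 251$)
$z{\left(h,u \right)} = 628 + h$
$\left(189399 - 51854\right) \left(z{\left(-359,219 \right)} + d{\left(-603 \right)}\right) = \left(189399 - 51854\right) \left(\left(628 - 359\right) + 251\right) = 137545 \left(269 + 251\right) = 137545 \cdot 520 = 71523400$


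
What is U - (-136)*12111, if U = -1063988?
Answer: 583108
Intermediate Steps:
U - (-136)*12111 = -1063988 - (-136)*12111 = -1063988 - 1*(-1647096) = -1063988 + 1647096 = 583108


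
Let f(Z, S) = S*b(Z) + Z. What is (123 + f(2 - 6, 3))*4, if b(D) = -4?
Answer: 428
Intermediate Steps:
f(Z, S) = Z - 4*S (f(Z, S) = S*(-4) + Z = -4*S + Z = Z - 4*S)
(123 + f(2 - 6, 3))*4 = (123 + ((2 - 6) - 4*3))*4 = (123 + (-4 - 12))*4 = (123 - 16)*4 = 107*4 = 428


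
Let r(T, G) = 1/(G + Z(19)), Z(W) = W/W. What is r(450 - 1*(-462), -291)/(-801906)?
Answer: 1/232552740 ≈ 4.3001e-9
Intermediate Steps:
Z(W) = 1
r(T, G) = 1/(1 + G) (r(T, G) = 1/(G + 1) = 1/(1 + G))
r(450 - 1*(-462), -291)/(-801906) = 1/((1 - 291)*(-801906)) = -1/801906/(-290) = -1/290*(-1/801906) = 1/232552740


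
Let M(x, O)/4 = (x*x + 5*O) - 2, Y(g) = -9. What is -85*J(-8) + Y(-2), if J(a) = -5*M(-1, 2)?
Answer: 15291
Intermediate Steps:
M(x, O) = -8 + 4*x² + 20*O (M(x, O) = 4*((x*x + 5*O) - 2) = 4*((x² + 5*O) - 2) = 4*(-2 + x² + 5*O) = -8 + 4*x² + 20*O)
J(a) = -180 (J(a) = -5*(-8 + 4*(-1)² + 20*2) = -5*(-8 + 4*1 + 40) = -5*(-8 + 4 + 40) = -5*36 = -180)
-85*J(-8) + Y(-2) = -85*(-180) - 9 = 15300 - 9 = 15291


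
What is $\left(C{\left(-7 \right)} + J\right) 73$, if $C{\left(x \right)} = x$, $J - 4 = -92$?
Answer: $-6935$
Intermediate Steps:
$J = -88$ ($J = 4 - 92 = -88$)
$\left(C{\left(-7 \right)} + J\right) 73 = \left(-7 - 88\right) 73 = \left(-95\right) 73 = -6935$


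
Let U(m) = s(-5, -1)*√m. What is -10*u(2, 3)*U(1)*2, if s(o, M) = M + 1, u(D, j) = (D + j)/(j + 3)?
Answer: 0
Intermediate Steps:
u(D, j) = (D + j)/(3 + j)
s(o, M) = 1 + M
U(m) = 0 (U(m) = (1 - 1)*√m = 0*√m = 0)
-10*u(2, 3)*U(1)*2 = -10*((2 + 3)/(3 + 3))*0*2 = -10*(5/6)*0*2 = -10*((⅙)*5)*0*2 = -10*(⅚)*0*2 = -0*2 = -10*0 = 0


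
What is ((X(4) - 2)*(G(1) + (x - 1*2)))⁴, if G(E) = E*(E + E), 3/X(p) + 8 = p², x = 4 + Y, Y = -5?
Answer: 28561/4096 ≈ 6.9729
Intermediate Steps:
x = -1 (x = 4 - 5 = -1)
X(p) = 3/(-8 + p²)
G(E) = 2*E² (G(E) = E*(2*E) = 2*E²)
((X(4) - 2)*(G(1) + (x - 1*2)))⁴ = ((3/(-8 + 4²) - 2)*(2*1² + (-1 - 1*2)))⁴ = ((3/(-8 + 16) - 2)*(2*1 + (-1 - 2)))⁴ = ((3/8 - 2)*(2 - 3))⁴ = ((3*(⅛) - 2)*(-1))⁴ = ((3/8 - 2)*(-1))⁴ = (-13/8*(-1))⁴ = (13/8)⁴ = 28561/4096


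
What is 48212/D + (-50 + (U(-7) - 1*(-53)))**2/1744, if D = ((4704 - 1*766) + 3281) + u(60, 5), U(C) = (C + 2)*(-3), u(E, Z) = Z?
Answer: 2700697/393708 ≈ 6.8596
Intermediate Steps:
U(C) = -6 - 3*C (U(C) = (2 + C)*(-3) = -6 - 3*C)
D = 7224 (D = ((4704 - 1*766) + 3281) + 5 = ((4704 - 766) + 3281) + 5 = (3938 + 3281) + 5 = 7219 + 5 = 7224)
48212/D + (-50 + (U(-7) - 1*(-53)))**2/1744 = 48212/7224 + (-50 + ((-6 - 3*(-7)) - 1*(-53)))**2/1744 = 48212*(1/7224) + (-50 + ((-6 + 21) + 53))**2*(1/1744) = 12053/1806 + (-50 + (15 + 53))**2*(1/1744) = 12053/1806 + (-50 + 68)**2*(1/1744) = 12053/1806 + 18**2*(1/1744) = 12053/1806 + 324*(1/1744) = 12053/1806 + 81/436 = 2700697/393708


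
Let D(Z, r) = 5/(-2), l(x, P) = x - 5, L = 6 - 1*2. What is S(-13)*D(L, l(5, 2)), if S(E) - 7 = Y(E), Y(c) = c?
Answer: 15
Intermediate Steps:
L = 4 (L = 6 - 2 = 4)
l(x, P) = -5 + x
D(Z, r) = -5/2 (D(Z, r) = 5*(-½) = -5/2)
S(E) = 7 + E
S(-13)*D(L, l(5, 2)) = (7 - 13)*(-5/2) = -6*(-5/2) = 15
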